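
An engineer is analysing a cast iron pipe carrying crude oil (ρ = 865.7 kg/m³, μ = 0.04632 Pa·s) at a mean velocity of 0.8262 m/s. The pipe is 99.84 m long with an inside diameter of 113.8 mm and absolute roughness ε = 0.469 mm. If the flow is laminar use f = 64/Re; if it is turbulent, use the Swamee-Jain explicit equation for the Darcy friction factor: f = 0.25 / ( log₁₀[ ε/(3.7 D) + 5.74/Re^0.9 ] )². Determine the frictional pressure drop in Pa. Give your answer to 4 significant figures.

ΔP ≈ 9441 Pa

Reynolds number Re = ρVD/μ = 865.7 · 0.8262 · 0.1138 / 0.0463 = 1757.
Re < 2300 → laminar flow, so f = 64/Re = 64/1757 = 0.03642 (the turbulent correlation is not needed).
Darcy-Weisbach: ΔP = f(L/D)(ρV²/2) = 0.03642·(99.84/0.1138)·(865.7·0.8262²/2) = 0.03642·877.3·295.5 = 9441 Pa.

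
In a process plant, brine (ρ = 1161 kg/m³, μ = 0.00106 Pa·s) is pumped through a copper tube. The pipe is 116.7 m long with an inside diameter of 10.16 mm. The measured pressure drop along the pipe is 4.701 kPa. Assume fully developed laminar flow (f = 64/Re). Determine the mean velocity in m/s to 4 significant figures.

For laminar flow, f = 64/Re with Re = ρVD/μ, so Darcy-Weisbach reduces to ΔP = 32μLV/D². Solving for V: V = ΔP·D²/(32μL) = 4701·(0.01016)²/(32·0.00106·116.7) = 0.1226 m/s.
Check: Re = ρVD/μ = 1161·0.1226·0.01016/0.00106 = 1364 < 2300, so the laminar assumption holds.

V ≈ 0.1226 m/s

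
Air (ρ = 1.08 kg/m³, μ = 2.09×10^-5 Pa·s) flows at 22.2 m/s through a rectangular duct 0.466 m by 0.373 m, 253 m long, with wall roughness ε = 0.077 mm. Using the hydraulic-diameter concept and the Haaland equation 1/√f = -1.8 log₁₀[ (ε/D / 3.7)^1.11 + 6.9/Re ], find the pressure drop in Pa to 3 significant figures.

ΔP ≈ 2470 Pa

Hydraulic diameter D_h = 4A/P = 4·(0.466·0.373)/(2·(0.466+0.373)) = 0.6953/1.678 = 0.4143 m.
Re = ρVD_h/μ = 1.08·22.2·0.4143/2.09e-05 = 4.753e+05.
ε/D_h = 7.7e-05/0.4143 = 0.000186; Haaland gives 1/√f = -1.8 log₁₀[1.69e-05+1.45e-05] = 8.105, so f = 0.01522.
ΔP = f(L/D_h)(ρV²/2) = 0.01522·253/0.4143·266.1 = 2474 Pa.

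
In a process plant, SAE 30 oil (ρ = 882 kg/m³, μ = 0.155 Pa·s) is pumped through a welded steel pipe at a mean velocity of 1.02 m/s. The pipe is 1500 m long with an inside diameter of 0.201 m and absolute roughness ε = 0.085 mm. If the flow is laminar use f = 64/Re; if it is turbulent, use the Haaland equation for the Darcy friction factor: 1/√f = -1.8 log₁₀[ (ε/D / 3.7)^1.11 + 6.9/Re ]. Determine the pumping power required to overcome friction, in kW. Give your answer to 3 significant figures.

P ≈ 6.08 kW

Reynolds number Re = ρVD/μ = 882 · 1.02 · 0.201 / 0.155 = 1167.
Re < 2300 → laminar flow, so f = 64/Re = 64/1167 = 0.05486 (the turbulent correlation is not needed).
Darcy-Weisbach: ΔP = f(L/D)(ρV²/2) = 0.05486·(1500/0.201)·(882·1.02²/2) = 0.05486·7463·458.8 = 1.878e+05 Pa.
Q = V·A = 1.02·0.03173 = 0.03237 m³/s.
Pumping power P = QΔP = 0.03237·1.878e+05 = 6079 W = 6.08 kW.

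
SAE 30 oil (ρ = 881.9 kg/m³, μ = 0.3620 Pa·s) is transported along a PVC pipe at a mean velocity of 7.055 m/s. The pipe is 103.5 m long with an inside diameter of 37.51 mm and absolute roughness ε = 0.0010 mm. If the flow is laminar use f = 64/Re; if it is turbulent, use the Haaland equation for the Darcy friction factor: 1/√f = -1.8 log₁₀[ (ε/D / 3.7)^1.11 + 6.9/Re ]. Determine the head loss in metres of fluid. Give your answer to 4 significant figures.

Reynolds number Re = ρVD/μ = 881.9 · 7.055 · 0.03751 / 0.362 = 644.7.
Re < 2300 → laminar flow, so f = 64/Re = 64/644.7 = 0.09927 (the turbulent correlation is not needed).
Darcy-Weisbach: ΔP = f(L/D)(ρV²/2) = 0.09927·(103.5/0.03751)·(881.9·7.055²/2) = 0.09927·2759·2.195e+04 = 6.012e+06 Pa.
Head loss h_f = ΔP/(ρg) = 6.012e+06/(881.9·9.81) = 694.9 m.

h_f ≈ 694.9 m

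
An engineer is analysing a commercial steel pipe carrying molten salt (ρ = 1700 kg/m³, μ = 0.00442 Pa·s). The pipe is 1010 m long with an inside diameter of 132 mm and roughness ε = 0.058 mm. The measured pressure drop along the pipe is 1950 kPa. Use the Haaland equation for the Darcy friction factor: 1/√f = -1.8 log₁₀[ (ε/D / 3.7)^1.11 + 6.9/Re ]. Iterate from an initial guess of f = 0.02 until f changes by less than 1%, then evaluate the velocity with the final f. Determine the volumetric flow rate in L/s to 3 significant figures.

Rearranging Darcy-Weisbach: V = √(2·ΔP·D/(f·L·ρ)). With ε/D = 5.8e-05/0.132 = 0.000439, iterate starting from f = 0.02:
  f = 0.02 → V = √(2·1.95e+06·0.132/(0.02·1010·1700)) = 3.872 m/s; Re = ρVD/μ = 1.966e+05; f → 0.01834
  f = 0.01834 → V = 4.043 m/s; Re = 2.053e+05; f → 0.01827
Converged (Δf/f < 1%). With the final f = 0.01827: V = √(2·1.95e+06·0.132/(0.01827·1010·1700)) = 4.051 m/s.
Q = V·A = 4.051·(π/4·0.132²) = 0.05544 m³/s = 55.4 L/s.

Q ≈ 55.4 L/s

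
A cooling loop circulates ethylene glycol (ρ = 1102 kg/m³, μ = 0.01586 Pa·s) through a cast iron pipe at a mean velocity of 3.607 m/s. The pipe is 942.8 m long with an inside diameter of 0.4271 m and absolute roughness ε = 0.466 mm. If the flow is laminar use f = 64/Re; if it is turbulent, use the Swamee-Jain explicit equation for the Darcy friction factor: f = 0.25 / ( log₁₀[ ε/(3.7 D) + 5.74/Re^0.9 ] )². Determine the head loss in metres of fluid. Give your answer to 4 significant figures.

h_f ≈ 32.96 m

Reynolds number Re = ρVD/μ = 1102 · 3.607 · 0.4271 / 0.0159 = 1.07e+05.
Re > 4000 → turbulent. Relative roughness ε/D = 0.000466/0.4271 = 0.00109. Swamee-Jain: f = 0.25/(log₁₀[0.00109/3.7 + 5.74/1.07e+05^0.9])² = 0.25/(log₁₀[0.000295 + 0.000171])² = 0.25/(-3.332)² = 0.02252.
Darcy-Weisbach: ΔP = f(L/D)(ρV²/2) = 0.02252·(942.8/0.4271)·(1102·3.607²/2) = 0.02252·2207·7169 = 3.563e+05 Pa.
Head loss h_f = ΔP/(ρg) = 3.563e+05/(1102·9.81) = 32.96 m.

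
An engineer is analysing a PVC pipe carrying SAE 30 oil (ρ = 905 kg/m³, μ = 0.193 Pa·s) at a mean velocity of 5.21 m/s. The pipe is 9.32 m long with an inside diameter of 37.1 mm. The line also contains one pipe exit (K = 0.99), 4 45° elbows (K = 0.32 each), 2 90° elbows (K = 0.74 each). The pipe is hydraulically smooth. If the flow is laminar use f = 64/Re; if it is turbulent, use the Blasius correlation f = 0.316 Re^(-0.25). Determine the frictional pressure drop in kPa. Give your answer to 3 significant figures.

Reynolds number Re = ρVD/μ = 905 · 5.21 · 0.0371 / 0.193 = 906.4.
Re < 2300 → laminar flow, so f = 64/Re = 64/906.4 = 0.07061 (the turbulent correlation is not needed).
Total minor-loss coefficient ΣK = 1·0.99 + 4·0.32 + 2·0.74 = 3.75.
ΔP = [f·L/D + ΣK]·(ρV²/2) = [0.07061·9.32/0.0371 + 3.75]·(905·5.21²/2) = [17.74 + 3.75]·1.228e+04 = 2.639e+05 Pa.
ΔP = 2.639e+05 Pa = 264 kPa.

ΔP ≈ 264 kPa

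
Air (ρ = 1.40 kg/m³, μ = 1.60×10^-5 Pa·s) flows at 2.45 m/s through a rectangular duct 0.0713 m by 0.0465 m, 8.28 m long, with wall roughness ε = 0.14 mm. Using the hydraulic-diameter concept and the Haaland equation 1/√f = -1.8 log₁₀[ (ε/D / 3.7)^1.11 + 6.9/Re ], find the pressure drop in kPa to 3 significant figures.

ΔP ≈ 0.0204 kPa

Hydraulic diameter D_h = 4A/P = 4·(0.0713·0.0465)/(2·(0.0713+0.0465)) = 0.01326/0.2356 = 0.05629 m.
Re = ρVD_h/μ = 1.4·2.45·0.05629/1.6e-05 = 1.207e+04.
ε/D_h = 0.00014/0.05629 = 0.00249; Haaland gives 1/√f = -1.8 log₁₀[0.000301+0.000572] = 5.506, so f = 0.03298.
ΔP = f(L/D_h)(ρV²/2) = 0.03298·8.28/0.05629·4.202 = 20.38 Pa.
ΔP = 0.0204 kPa.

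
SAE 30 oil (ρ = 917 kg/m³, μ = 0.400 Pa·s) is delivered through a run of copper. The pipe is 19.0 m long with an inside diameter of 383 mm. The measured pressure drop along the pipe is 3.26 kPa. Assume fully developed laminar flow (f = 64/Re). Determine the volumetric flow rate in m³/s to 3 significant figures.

Q ≈ 0.227 m³/s

For laminar flow, f = 64/Re with Re = ρVD/μ, so Darcy-Weisbach reduces to ΔP = 32μLV/D². Solving for V: V = ΔP·D²/(32μL) = 3260·(0.383)²/(32·0.4·19) = 1.966 m/s.
Check: Re = ρVD/μ = 917·1.966·0.383/0.4 = 1726 < 2300, so the laminar assumption holds.
Q = V·A = 1.966·(π/4·0.383²) = 0.2265 m³/s = 0.227 m³/s.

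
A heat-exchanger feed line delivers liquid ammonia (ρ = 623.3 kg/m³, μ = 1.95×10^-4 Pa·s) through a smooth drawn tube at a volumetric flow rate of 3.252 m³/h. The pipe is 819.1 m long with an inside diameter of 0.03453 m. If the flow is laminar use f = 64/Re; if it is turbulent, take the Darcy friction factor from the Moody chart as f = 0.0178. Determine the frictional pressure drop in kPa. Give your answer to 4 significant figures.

Q = 3.252 m³/h = 3.252/3600 = 0.0009033 m³/s.
Cross-sectional area A = πD²/4 = π(0.03453)²/4 = 0.0009364 m²; mean velocity V = Q/A = 0.0009033/0.0009364 = 0.9646 m/s.
Reynolds number Re = ρVD/μ = 623.3 · 0.9646 · 0.03453 / 0.000195 = 1.065e+05.
Re > 4000 → turbulent; use the Moody-chart value f = 0.0178.
Darcy-Weisbach: ΔP = f(L/D)(ρV²/2) = 0.0178·(819.1/0.03453)·(623.3·0.9646²/2) = 0.0178·2.372e+04·290 = 1.224e+05 Pa.
ΔP = 1.224e+05 Pa = 122.4 kPa.

ΔP ≈ 122.4 kPa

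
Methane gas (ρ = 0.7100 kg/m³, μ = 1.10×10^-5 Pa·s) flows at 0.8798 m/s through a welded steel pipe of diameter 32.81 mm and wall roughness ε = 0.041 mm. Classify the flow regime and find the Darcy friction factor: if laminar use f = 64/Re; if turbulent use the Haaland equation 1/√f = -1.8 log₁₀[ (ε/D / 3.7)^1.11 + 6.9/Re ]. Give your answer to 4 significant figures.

Re = ρVD/μ = 0.71·0.8798·0.03281/1.1e-05 = 1863.
Re < 2300 → laminar, so f = 64/Re = 0.03435 (roughness is irrelevant in laminar flow).

f ≈ 0.03435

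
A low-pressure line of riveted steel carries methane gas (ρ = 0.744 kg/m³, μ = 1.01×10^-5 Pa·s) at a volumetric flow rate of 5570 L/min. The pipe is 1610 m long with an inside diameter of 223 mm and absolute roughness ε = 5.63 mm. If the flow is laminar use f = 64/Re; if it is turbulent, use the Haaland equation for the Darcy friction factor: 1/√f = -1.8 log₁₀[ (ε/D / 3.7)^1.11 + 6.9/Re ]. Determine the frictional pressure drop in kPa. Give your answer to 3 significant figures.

ΔP ≈ 0.823 kPa

Q = 5570 L/min = 5570/60000 = 0.09283 m³/s.
Cross-sectional area A = πD²/4 = π(0.223)²/4 = 0.03906 m²; mean velocity V = Q/A = 0.09283/0.03906 = 2.377 m/s.
Reynolds number Re = ρVD/μ = 0.744 · 2.377 · 0.223 / 1.01e-05 = 3.904e+04.
Re > 4000 → turbulent. Relative roughness ε/D = 0.00563/0.223 = 0.0252. Haaland: 1/√f = -1.8 log₁₀[(0.0252/3.7)^1.11 + 6.9/3.904e+04] = -1.8 log₁₀[0.00394 + 0.000177] = 4.293, so f = 0.05425.
Darcy-Weisbach: ΔP = f(L/D)(ρV²/2) = 0.05425·(1610/0.223)·(0.744·2.377²/2) = 0.05425·7220·2.102 = 823.1 Pa.
ΔP = 823.1 Pa = 0.823 kPa.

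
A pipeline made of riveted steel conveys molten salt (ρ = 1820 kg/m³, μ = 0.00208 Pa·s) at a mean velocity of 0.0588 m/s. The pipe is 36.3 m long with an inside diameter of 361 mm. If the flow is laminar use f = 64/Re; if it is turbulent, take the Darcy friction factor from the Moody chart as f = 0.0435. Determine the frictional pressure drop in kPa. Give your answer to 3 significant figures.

Reynolds number Re = ρVD/μ = 1820 · 0.0588 · 0.361 / 0.00208 = 1.857e+04.
Re > 4000 → turbulent; use the Moody-chart value f = 0.0435.
Darcy-Weisbach: ΔP = f(L/D)(ρV²/2) = 0.0435·(36.3/0.361)·(1820·0.0588²/2) = 0.0435·100.6·3.146 = 13.76 Pa.
ΔP = 13.76 Pa = 0.0138 kPa.

ΔP ≈ 0.0138 kPa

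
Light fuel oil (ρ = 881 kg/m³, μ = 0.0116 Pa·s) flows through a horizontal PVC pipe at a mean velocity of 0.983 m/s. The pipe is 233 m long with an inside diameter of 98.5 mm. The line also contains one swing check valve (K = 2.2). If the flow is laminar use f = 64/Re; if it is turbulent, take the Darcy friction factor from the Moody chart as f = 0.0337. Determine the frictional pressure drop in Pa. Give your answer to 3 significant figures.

ΔP ≈ 34900 Pa

Reynolds number Re = ρVD/μ = 881 · 0.983 · 0.0985 / 0.0116 = 7354.
Re > 4000 → turbulent; use the Moody-chart value f = 0.0337.
Total minor-loss coefficient ΣK = 1·2.2 = 2.2.
ΔP = [f·L/D + ΣK]·(ρV²/2) = [0.0337·233/0.0985 + 2.2]·(881·0.983²/2) = [79.72 + 2.2]·425.7 = 3.487e+04 Pa.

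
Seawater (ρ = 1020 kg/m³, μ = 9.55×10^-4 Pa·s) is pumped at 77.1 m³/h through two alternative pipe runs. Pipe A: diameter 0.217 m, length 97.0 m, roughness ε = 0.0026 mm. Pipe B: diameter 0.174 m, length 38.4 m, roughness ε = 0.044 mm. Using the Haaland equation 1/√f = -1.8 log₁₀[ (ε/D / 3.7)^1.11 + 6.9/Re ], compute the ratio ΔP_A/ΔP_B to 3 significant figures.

Pipe A: V = Q/A = 0.02142/0.03698 = 0.5791 m/s; Re = 1.342e+05; ε/D = 1.2e-05; Haaland → f = 0.01683; ΔP_A = f(L/D)(ρV²/2) = 1287 Pa.
Pipe B: V = Q/A = 0.02142/0.02378 = 0.9007 m/s; Re = 1.674e+05; ε/D = 0.000253; Haaland → f = 0.01761; ΔP_B = f(L/D)(ρV²/2) = 1607 Pa.
ΔP_A/ΔP_B = 1287/1607 = 0.800.

ΔP_A/ΔP_B ≈ 0.800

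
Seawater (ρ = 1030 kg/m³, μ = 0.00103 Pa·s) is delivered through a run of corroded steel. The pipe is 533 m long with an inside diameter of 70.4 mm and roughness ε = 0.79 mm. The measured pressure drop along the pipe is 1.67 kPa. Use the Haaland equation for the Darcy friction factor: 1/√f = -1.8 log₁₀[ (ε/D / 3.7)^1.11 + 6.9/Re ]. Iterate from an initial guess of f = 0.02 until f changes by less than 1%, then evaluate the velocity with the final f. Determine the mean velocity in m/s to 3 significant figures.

Rearranging Darcy-Weisbach: V = √(2·ΔP·D/(f·L·ρ)). With ε/D = 0.00079/0.0704 = 0.0112, iterate starting from f = 0.02:
  f = 0.02 → V = √(2·1670·0.0704/(0.02·533·1030)) = 0.1463 m/s; Re = ρVD/μ = 1.03e+04; f → 0.04417
  f = 0.04417 → V = 0.09848 m/s; Re = 6933; f → 0.04618
  f = 0.04618 → V = 0.09631 m/s; Re = 6780; f → 0.04631
Converged (Δf/f < 1%). With the final f = 0.04631: V = √(2·1670·0.0704/(0.04631·533·1030)) = 0.09617 m/s.

V ≈ 0.0962 m/s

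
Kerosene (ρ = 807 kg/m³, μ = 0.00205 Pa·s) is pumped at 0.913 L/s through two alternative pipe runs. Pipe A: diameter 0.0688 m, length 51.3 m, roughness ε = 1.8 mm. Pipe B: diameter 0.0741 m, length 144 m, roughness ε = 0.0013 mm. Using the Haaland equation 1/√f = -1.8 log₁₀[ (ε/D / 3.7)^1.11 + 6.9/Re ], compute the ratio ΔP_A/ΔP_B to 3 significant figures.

Pipe A: V = Q/A = 0.000913/0.003718 = 0.2456 m/s; Re = 6651; ε/D = 0.0262; Haaland → f = 0.0589; ΔP_A = f(L/D)(ρV²/2) = 1069 Pa.
Pipe B: V = Q/A = 0.000913/0.004312 = 0.2117 m/s; Re = 6176; ε/D = 1.75e-05; Haaland → f = 0.03543; ΔP_B = f(L/D)(ρV²/2) = 1245 Pa.
ΔP_A/ΔP_B = 1069/1245 = 0.858.

ΔP_A/ΔP_B ≈ 0.858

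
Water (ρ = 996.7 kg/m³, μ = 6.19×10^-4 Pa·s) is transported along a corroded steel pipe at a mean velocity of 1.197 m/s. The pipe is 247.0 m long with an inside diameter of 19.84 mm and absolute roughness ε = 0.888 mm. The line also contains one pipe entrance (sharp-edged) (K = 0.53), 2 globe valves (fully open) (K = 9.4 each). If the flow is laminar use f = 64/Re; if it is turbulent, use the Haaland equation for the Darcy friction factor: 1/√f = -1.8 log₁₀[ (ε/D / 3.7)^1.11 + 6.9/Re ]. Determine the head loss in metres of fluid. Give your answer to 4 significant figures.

Reynolds number Re = ρVD/μ = 996.7 · 1.197 · 0.01984 / 0.000619 = 3.824e+04.
Re > 4000 → turbulent. Relative roughness ε/D = 0.000888/0.01984 = 0.0448. Haaland: 1/√f = -1.8 log₁₀[(0.0448/3.7)^1.11 + 6.9/3.824e+04] = -1.8 log₁₀[0.00744 + 0.00018] = 3.812, so f = 0.06881.
Total minor-loss coefficient ΣK = 1·0.53 + 2·9.4 = 19.3.
ΔP = [f·L/D + ΣK]·(ρV²/2) = [0.06881·247/0.01984 + 19.3]·(996.7·1.197²/2) = [856.7 + 19.3]·714 = 6.255e+05 Pa.
Head loss h_f = ΔP/(ρg) = 6.255e+05/(996.7·9.81) = 63.97 m.

h_f ≈ 63.97 m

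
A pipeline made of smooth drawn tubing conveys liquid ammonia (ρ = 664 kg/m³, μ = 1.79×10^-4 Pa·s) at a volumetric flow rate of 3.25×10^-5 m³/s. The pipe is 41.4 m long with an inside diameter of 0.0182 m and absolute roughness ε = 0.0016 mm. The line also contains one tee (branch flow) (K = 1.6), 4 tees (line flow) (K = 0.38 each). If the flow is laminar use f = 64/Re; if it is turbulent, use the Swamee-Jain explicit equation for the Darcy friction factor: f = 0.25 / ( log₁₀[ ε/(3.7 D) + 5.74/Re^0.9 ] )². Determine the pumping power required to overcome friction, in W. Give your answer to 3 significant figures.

Cross-sectional area A = πD²/4 = π(0.0182)²/4 = 0.0002602 m²; mean velocity V = Q/A = 3.25e-05/0.0002602 = 0.1249 m/s.
Reynolds number Re = ρVD/μ = 664 · 0.1249 · 0.0182 / 0.000179 = 8434.
Re > 4000 → turbulent. Relative roughness ε/D = 1.6e-06/0.0182 = 8.79e-05. Swamee-Jain: f = 0.25/(log₁₀[8.79e-05/3.7 + 5.74/8434^0.9])² = 0.25/(log₁₀[2.38e-05 + 0.00168])² = 0.25/(-2.768)² = 0.03262.
Total minor-loss coefficient ΣK = 1·1.6 + 4·0.38 = 3.12.
ΔP = [f·L/D + ΣK]·(ρV²/2) = [0.03262·41.4/0.0182 + 3.12]·(664·0.1249²/2) = [74.2 + 3.12]·5.181 = 400.6 Pa.
Pumping power P = QΔP = 3.25e-05·400.6 = 0.01302 W = 0.0130 W.

P ≈ 0.0130 W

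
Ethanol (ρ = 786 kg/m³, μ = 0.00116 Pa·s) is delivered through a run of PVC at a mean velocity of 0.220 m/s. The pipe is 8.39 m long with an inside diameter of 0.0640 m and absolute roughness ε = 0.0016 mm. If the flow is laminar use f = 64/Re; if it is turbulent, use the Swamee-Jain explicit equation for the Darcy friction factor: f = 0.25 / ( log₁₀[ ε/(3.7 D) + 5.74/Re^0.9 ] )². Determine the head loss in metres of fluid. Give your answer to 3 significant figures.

h_f ≈ 0.0102 m

Reynolds number Re = ρVD/μ = 786 · 0.22 · 0.064 / 0.00116 = 9540.
Re > 4000 → turbulent. Relative roughness ε/D = 1.6e-06/0.064 = 2.5e-05. Swamee-Jain: f = 0.25/(log₁₀[2.5e-05/3.7 + 5.74/9540^0.9])² = 0.25/(log₁₀[6.76e-06 + 0.0015])² = 0.25/(-2.821)² = 0.03142.
Darcy-Weisbach: ΔP = f(L/D)(ρV²/2) = 0.03142·(8.39/0.064)·(786·0.22²/2) = 0.03142·131.1·19.02 = 78.35 Pa.
Head loss h_f = ΔP/(ρg) = 78.35/(786·9.81) = 0.0102 m.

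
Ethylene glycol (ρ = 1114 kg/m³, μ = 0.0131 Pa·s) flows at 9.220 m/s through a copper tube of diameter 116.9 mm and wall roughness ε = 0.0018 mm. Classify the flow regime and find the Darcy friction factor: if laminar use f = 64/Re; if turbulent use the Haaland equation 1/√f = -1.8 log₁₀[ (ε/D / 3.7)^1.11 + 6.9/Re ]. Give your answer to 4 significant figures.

f ≈ 0.01821

Re = ρVD/μ = 1114·9.22·0.1169/0.0131 = 9.166e+04.
Re > 4000 → turbulent. ε/D = 1.8e-06/0.1169 = 1.54e-05; Haaland: 1/√f = -1.8 log₁₀[1.07e-06 + 7.53e-05] = 7.411, so f = 0.01821.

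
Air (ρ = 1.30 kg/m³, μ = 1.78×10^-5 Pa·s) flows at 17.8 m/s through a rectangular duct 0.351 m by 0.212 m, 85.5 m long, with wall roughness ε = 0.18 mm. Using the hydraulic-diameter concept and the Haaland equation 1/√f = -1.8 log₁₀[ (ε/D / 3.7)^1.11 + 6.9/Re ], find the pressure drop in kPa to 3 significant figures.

ΔP ≈ 1.26 kPa

Hydraulic diameter D_h = 4A/P = 4·(0.351·0.212)/(2·(0.351+0.212)) = 0.2976/1.126 = 0.2643 m.
Re = ρVD_h/μ = 1.3·17.8·0.2643/1.78e-05 = 3.436e+05.
ε/D_h = 0.00018/0.2643 = 0.000681; Haaland gives 1/√f = -1.8 log₁₀[7.15e-05+2.01e-05] = 7.269, so f = 0.01892.
ΔP = f(L/D_h)(ρV²/2) = 0.01892·85.5/0.2643·205.9 = 1261 Pa.
ΔP = 1.26 kPa.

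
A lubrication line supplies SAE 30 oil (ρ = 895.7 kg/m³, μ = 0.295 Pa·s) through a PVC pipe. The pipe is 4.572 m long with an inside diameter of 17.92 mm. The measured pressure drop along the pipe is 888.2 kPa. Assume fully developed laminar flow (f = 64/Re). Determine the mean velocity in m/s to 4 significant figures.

For laminar flow, f = 64/Re with Re = ρVD/μ, so Darcy-Weisbach reduces to ΔP = 32μLV/D². Solving for V: V = ΔP·D²/(32μL) = 8.882e+05·(0.01792)²/(32·0.295·4.572) = 6.609 m/s.
Check: Re = ρVD/μ = 895.7·6.609·0.01792/0.295 = 359.6 < 2300, so the laminar assumption holds.

V ≈ 6.609 m/s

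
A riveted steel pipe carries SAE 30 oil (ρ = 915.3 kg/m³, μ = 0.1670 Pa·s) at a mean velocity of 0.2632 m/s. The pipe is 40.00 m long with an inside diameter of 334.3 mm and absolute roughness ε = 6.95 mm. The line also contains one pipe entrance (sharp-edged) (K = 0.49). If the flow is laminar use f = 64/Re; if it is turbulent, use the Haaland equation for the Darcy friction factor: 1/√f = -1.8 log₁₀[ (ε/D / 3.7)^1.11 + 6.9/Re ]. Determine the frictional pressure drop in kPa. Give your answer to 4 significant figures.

Reynolds number Re = ρVD/μ = 915.3 · 0.2632 · 0.3343 / 0.167 = 482.2.
Re < 2300 → laminar flow, so f = 64/Re = 64/482.2 = 0.1327 (the turbulent correlation is not needed).
Total minor-loss coefficient ΣK = 1·0.49 = 0.49.
ΔP = [f·L/D + ΣK]·(ρV²/2) = [0.1327·40/0.3343 + 0.49]·(915.3·0.2632²/2) = [15.88 + 0.49]·31.7 = 519 Pa.
ΔP = 519 Pa = 0.5190 kPa.

ΔP ≈ 0.5190 kPa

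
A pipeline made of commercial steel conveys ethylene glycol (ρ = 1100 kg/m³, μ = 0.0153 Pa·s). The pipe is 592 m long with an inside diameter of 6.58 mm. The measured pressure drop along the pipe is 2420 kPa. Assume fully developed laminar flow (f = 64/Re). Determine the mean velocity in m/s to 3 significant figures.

For laminar flow, f = 64/Re with Re = ρVD/μ, so Darcy-Weisbach reduces to ΔP = 32μLV/D². Solving for V: V = ΔP·D²/(32μL) = 2.42e+06·(0.00658)²/(32·0.0153·592) = 0.3615 m/s.
Check: Re = ρVD/μ = 1100·0.3615·0.00658/0.0153 = 171 < 2300, so the laminar assumption holds.

V ≈ 0.361 m/s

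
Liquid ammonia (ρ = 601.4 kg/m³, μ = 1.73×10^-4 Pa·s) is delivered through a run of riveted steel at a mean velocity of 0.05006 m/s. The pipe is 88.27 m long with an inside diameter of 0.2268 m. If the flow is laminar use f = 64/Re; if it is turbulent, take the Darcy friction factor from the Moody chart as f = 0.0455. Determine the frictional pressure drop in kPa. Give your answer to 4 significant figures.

Reynolds number Re = ρVD/μ = 601.4 · 0.05006 · 0.2268 / 0.000173 = 3.947e+04.
Re > 4000 → turbulent; use the Moody-chart value f = 0.0455.
Darcy-Weisbach: ΔP = f(L/D)(ρV²/2) = 0.0455·(88.27/0.2268)·(601.4·0.05006²/2) = 0.0455·389.2·0.7536 = 13.34 Pa.
ΔP = 13.34 Pa = 0.01334 kPa.

ΔP ≈ 0.01334 kPa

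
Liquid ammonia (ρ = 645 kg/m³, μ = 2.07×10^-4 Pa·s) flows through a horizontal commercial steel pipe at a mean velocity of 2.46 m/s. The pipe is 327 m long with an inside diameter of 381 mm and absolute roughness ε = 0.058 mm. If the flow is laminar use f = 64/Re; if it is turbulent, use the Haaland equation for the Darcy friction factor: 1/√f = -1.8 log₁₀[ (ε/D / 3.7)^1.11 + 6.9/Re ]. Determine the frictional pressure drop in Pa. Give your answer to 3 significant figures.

Reynolds number Re = ρVD/μ = 645 · 2.46 · 0.381 / 0.000207 = 2.92e+06.
Re > 4000 → turbulent. Relative roughness ε/D = 5.8e-05/0.381 = 0.000152. Haaland: 1/√f = -1.8 log₁₀[(0.000152/3.7)^1.11 + 6.9/2.92e+06] = -1.8 log₁₀[1.35e-05 + 2.36e-06] = 8.637, so f = 0.01341.
Darcy-Weisbach: ΔP = f(L/D)(ρV²/2) = 0.01341·(327/0.381)·(645·2.46²/2) = 0.01341·858.3·1952 = 2.245e+04 Pa.

ΔP ≈ 22500 Pa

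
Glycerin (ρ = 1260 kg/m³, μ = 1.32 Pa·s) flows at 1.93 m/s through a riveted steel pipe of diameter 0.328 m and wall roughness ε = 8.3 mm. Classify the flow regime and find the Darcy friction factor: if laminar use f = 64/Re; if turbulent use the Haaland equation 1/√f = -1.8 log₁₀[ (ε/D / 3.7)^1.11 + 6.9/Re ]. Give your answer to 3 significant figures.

Re = ρVD/μ = 1260·1.93·0.328/1.32 = 604.3.
Re < 2300 → laminar, so f = 64/Re = 0.1059 (roughness is irrelevant in laminar flow).

f ≈ 0.106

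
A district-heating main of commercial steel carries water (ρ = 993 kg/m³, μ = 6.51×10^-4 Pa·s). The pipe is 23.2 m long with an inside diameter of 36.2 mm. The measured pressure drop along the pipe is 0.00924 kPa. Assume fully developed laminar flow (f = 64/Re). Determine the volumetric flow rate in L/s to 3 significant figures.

Q ≈ 0.0258 L/s

For laminar flow, f = 64/Re with Re = ρVD/μ, so Darcy-Weisbach reduces to ΔP = 32μLV/D². Solving for V: V = ΔP·D²/(32μL) = 9.24·(0.0362)²/(32·0.000651·23.2) = 0.02505 m/s.
Check: Re = ρVD/μ = 993·0.02505·0.0362/0.000651 = 1383 < 2300, so the laminar assumption holds.
Q = V·A = 0.02505·(π/4·0.0362²) = 2.579e-05 m³/s = 0.0258 L/s.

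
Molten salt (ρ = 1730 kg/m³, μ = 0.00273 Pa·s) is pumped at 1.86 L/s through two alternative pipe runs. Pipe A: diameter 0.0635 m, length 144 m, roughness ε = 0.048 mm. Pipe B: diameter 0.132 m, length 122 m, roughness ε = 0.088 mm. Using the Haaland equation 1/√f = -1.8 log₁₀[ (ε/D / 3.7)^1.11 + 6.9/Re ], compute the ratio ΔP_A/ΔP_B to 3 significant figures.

Pipe A: V = Q/A = 0.00186/0.003167 = 0.5873 m/s; Re = 2.363e+04; ε/D = 0.000756; Haaland → f = 0.02625; ΔP_A = f(L/D)(ρV²/2) = 1.776e+04 Pa.
Pipe B: V = Q/A = 0.00186/0.01368 = 0.1359 m/s; Re = 1.137e+04; ε/D = 0.000667; Haaland → f = 0.03072; ΔP_B = f(L/D)(ρV²/2) = 453.7 Pa.
ΔP_A/ΔP_B = 1.776e+04/453.7 = 39.1.

ΔP_A/ΔP_B ≈ 39.1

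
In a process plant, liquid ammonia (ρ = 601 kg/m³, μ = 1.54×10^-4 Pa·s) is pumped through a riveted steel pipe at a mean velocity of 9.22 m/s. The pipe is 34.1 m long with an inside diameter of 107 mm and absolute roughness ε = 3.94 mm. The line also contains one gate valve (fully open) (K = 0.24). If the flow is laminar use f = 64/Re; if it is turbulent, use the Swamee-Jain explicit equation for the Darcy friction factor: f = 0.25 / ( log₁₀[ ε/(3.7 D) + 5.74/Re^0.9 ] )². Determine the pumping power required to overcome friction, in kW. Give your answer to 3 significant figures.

Reynolds number Re = ρVD/μ = 601 · 9.22 · 0.107 / 0.000154 = 3.85e+06.
Re > 4000 → turbulent. Relative roughness ε/D = 0.00394/0.107 = 0.0368. Swamee-Jain: f = 0.25/(log₁₀[0.0368/3.7 + 5.74/3.85e+06^0.9])² = 0.25/(log₁₀[0.00995 + 6.79e-06])² = 0.25/(-2.002)² = 0.06239.
Total minor-loss coefficient ΣK = 1·0.24 = 0.24.
ΔP = [f·L/D + ΣK]·(ρV²/2) = [0.06239·34.1/0.107 + 0.24]·(601·9.22²/2) = [19.88 + 0.24]·2.555e+04 = 5.14e+05 Pa.
Q = V·A = 9.22·0.008992 = 0.08291 m³/s.
Pumping power P = QΔP = 0.08291·5.14e+05 = 42620 W = 42.6 kW.

P ≈ 42.6 kW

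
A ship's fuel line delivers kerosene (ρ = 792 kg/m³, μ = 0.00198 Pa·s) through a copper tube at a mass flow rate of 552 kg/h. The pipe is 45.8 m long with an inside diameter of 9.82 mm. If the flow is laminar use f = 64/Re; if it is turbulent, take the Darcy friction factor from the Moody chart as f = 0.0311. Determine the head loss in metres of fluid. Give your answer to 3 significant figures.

h_f ≈ 48.3 m

ṁ = 552 kg/h = 552/3600 = 0.1533 kg/s.
A = πD²/4 = π(0.00982)²/4 = 7.574e-05 m²; mean velocity V = ṁ/(ρA) = 0.1533/(792 · 7.574e-05) = 2.556 m/s.
Reynolds number Re = ρVD/μ = 792 · 2.556 · 0.00982 / 0.00198 = 1.004e+04.
Re > 4000 → turbulent; use the Moody-chart value f = 0.0311.
Darcy-Weisbach: ΔP = f(L/D)(ρV²/2) = 0.0311·(45.8/0.00982)·(792·2.556²/2) = 0.0311·4664·2588 = 3.753e+05 Pa.
Head loss h_f = ΔP/(ρg) = 3.753e+05/(792·9.81) = 48.3 m.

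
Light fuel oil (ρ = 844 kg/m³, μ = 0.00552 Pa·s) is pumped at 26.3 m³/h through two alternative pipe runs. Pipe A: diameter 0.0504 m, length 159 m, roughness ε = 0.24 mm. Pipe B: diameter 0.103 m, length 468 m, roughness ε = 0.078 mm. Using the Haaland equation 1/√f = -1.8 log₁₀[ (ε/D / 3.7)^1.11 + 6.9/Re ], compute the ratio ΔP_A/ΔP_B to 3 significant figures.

Pipe A: V = Q/A = 0.007306/0.001995 = 3.662 m/s; Re = 2.822e+04; ε/D = 0.00476; Haaland → f = 0.03288; ΔP_A = f(L/D)(ρV²/2) = 5.87e+05 Pa.
Pipe B: V = Q/A = 0.007306/0.008332 = 0.8768 m/s; Re = 1.381e+04; ε/D = 0.000757; Haaland → f = 0.02947; ΔP_B = f(L/D)(ρV²/2) = 4.343e+04 Pa.
ΔP_A/ΔP_B = 5.87e+05/4.343e+04 = 13.5.

ΔP_A/ΔP_B ≈ 13.5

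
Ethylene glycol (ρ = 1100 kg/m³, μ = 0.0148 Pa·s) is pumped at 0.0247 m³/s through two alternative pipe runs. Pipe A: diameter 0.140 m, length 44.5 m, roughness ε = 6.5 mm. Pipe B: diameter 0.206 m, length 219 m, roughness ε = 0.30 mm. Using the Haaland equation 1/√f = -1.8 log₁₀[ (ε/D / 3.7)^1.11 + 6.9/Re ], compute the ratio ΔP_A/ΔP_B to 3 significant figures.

Pipe A: V = Q/A = 0.0247/0.01539 = 1.605 m/s; Re = 1.67e+04; ε/D = 0.0464; Haaland → f = 0.07079; ΔP_A = f(L/D)(ρV²/2) = 3.186e+04 Pa.
Pipe B: V = Q/A = 0.0247/0.03333 = 0.7411 m/s; Re = 1.135e+04; ε/D = 0.00146; Haaland → f = 0.03189; ΔP_B = f(L/D)(ρV²/2) = 1.024e+04 Pa.
ΔP_A/ΔP_B = 3.186e+04/1.024e+04 = 3.11.

ΔP_A/ΔP_B ≈ 3.11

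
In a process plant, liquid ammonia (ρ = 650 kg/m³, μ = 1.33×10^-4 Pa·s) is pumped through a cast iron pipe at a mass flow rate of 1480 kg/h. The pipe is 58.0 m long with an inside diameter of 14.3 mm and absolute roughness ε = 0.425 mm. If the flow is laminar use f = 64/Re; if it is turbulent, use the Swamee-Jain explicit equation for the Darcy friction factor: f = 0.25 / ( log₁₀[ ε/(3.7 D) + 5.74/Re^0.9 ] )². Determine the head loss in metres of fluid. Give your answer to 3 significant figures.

ṁ = 1480 kg/h = 1480/3600 = 0.4111 kg/s.
A = πD²/4 = π(0.0143)²/4 = 0.0001606 m²; mean velocity V = ṁ/(ρA) = 0.4111/(650 · 0.0001606) = 3.938 m/s.
Reynolds number Re = ρVD/μ = 650 · 3.938 · 0.0143 / 0.000133 = 2.752e+05.
Re > 4000 → turbulent. Relative roughness ε/D = 0.000425/0.0143 = 0.0297. Swamee-Jain: f = 0.25/(log₁₀[0.0297/3.7 + 5.74/2.752e+05^0.9])² = 0.25/(log₁₀[0.00803 + 7.3e-05])² = 0.25/(-2.091)² = 0.05717.
Darcy-Weisbach: ΔP = f(L/D)(ρV²/2) = 0.05717·(58/0.0143)·(650·3.938²/2) = 0.05717·4056·5040 = 1.169e+06 Pa.
Head loss h_f = ΔP/(ρg) = 1.169e+06/(650·9.81) = 183 m.

h_f ≈ 183 m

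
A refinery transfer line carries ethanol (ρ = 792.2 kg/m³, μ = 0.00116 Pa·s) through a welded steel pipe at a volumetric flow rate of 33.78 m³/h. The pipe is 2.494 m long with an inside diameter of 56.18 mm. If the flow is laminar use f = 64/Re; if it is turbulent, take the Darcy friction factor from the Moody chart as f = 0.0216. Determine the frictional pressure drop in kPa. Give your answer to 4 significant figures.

Q = 33.78 m³/h = 33.78/3600 = 0.009383 m³/s.
Cross-sectional area A = πD²/4 = π(0.05618)²/4 = 0.002479 m²; mean velocity V = Q/A = 0.009383/0.002479 = 3.785 m/s.
Reynolds number Re = ρVD/μ = 792.2 · 3.785 · 0.05618 / 0.00116 = 1.452e+05.
Re > 4000 → turbulent; use the Moody-chart value f = 0.0216.
Darcy-Weisbach: ΔP = f(L/D)(ρV²/2) = 0.0216·(2.494/0.05618)·(792.2·3.785²/2) = 0.0216·44.39·5676 = 5442 Pa.
ΔP = 5442 Pa = 5.442 kPa.

ΔP ≈ 5.442 kPa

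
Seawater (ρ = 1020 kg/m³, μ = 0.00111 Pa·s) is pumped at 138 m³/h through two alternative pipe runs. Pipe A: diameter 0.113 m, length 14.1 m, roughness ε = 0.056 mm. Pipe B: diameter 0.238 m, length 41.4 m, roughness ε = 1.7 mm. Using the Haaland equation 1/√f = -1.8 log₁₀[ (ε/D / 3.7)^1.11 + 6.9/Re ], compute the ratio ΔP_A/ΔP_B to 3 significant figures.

Pipe A: V = Q/A = 0.03833/0.01003 = 3.822 m/s; Re = 3.969e+05; ε/D = 0.000496; Haaland → f = 0.01775; ΔP_A = f(L/D)(ρV²/2) = 1.65e+04 Pa.
Pipe B: V = Q/A = 0.03833/0.04449 = 0.8617 m/s; Re = 1.884e+05; ε/D = 0.00714; Haaland → f = 0.03437; ΔP_B = f(L/D)(ρV²/2) = 2264 Pa.
ΔP_A/ΔP_B = 1.65e+04/2264 = 7.29.

ΔP_A/ΔP_B ≈ 7.29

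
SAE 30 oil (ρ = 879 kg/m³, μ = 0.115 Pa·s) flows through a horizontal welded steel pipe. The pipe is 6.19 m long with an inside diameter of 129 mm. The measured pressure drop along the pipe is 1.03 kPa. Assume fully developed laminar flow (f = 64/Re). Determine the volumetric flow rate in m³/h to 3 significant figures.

Q ≈ 35.4 m³/h

For laminar flow, f = 64/Re with Re = ρVD/μ, so Darcy-Weisbach reduces to ΔP = 32μLV/D². Solving for V: V = ΔP·D²/(32μL) = 1030·(0.129)²/(32·0.115·6.19) = 0.7525 m/s.
Check: Re = ρVD/μ = 879·0.7525·0.129/0.115 = 741.9 < 2300, so the laminar assumption holds.
Q = V·A = 0.7525·(π/4·0.129²) = 0.009834 m³/s = 35.4 m³/h.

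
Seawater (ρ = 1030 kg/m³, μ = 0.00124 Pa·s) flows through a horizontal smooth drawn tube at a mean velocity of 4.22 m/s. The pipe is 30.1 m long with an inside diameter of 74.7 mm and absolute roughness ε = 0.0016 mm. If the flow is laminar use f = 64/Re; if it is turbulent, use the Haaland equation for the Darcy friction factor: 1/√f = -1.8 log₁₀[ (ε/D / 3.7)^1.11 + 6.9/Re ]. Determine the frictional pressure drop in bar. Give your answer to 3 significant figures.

ΔP ≈ 0.550 bar

Reynolds number Re = ρVD/μ = 1030 · 4.22 · 0.0747 / 0.00124 = 2.618e+05.
Re > 4000 → turbulent. Relative roughness ε/D = 1.6e-06/0.0747 = 2.14e-05. Haaland: 1/√f = -1.8 log₁₀[(2.14e-05/3.7)^1.11 + 6.9/2.618e+05] = -1.8 log₁₀[1.54e-06 + 2.64e-05] = 8.198, so f = 0.01488.
Darcy-Weisbach: ΔP = f(L/D)(ρV²/2) = 0.01488·(30.1/0.0747)·(1030·4.22²/2) = 0.01488·402.9·9171 = 5.498e+04 Pa.
ΔP = 5.498e+04 Pa = 0.550 bar.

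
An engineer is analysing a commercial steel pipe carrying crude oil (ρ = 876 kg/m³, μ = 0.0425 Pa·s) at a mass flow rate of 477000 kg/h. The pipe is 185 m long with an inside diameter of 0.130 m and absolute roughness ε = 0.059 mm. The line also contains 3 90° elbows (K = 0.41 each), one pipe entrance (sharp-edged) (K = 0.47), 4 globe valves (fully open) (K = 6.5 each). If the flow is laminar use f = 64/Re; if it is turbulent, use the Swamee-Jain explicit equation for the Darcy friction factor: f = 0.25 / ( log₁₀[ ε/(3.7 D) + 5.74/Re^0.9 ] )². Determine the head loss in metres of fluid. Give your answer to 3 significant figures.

h_f ≈ 415 m

ṁ = 477000 kg/h = 477000/3600 = 132.5 kg/s.
A = πD²/4 = π(0.13)²/4 = 0.01327 m²; mean velocity V = ṁ/(ρA) = 132.5/(876 · 0.01327) = 11.4 m/s.
Reynolds number Re = ρVD/μ = 876 · 11.4 · 0.13 / 0.0425 = 3.053e+04.
Re > 4000 → turbulent. Relative roughness ε/D = 5.9e-05/0.13 = 0.000454. Swamee-Jain: f = 0.25/(log₁₀[0.000454/3.7 + 5.74/3.053e+04^0.9])² = 0.25/(log₁₀[0.000123 + 0.000528])² = 0.25/(-3.187)² = 0.02462.
Total minor-loss coefficient ΣK = 3·0.41 + 1·0.47 + 4·6.5 = 27.7.
ΔP = [f·L/D + ΣK]·(ρV²/2) = [0.02462·185/0.13 + 27.7]·(876·11.4²/2) = [35.03 + 27.7]·5.688e+04 = 3.568e+06 Pa.
Head loss h_f = ΔP/(ρg) = 3.568e+06/(876·9.81) = 415 m.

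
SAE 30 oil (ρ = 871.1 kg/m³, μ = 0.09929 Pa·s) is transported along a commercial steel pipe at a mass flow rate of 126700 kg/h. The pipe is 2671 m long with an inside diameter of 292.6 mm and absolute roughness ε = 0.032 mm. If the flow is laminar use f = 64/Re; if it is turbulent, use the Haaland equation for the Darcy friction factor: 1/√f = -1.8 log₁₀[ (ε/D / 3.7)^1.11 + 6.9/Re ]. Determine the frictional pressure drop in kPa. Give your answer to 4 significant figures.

ṁ = 126700 kg/h = 126700/3600 = 35.19 kg/s.
A = πD²/4 = π(0.2926)²/4 = 0.06724 m²; mean velocity V = ṁ/(ρA) = 35.19/(871.1 · 0.06724) = 0.6009 m/s.
Reynolds number Re = ρVD/μ = 871.1 · 0.6009 · 0.2926 / 0.0993 = 1542.
Re < 2300 → laminar flow, so f = 64/Re = 64/1542 = 0.04149 (the turbulent correlation is not needed).
Darcy-Weisbach: ΔP = f(L/D)(ρV²/2) = 0.04149·(2671/0.2926)·(871.1·0.6009²/2) = 0.04149·9129·157.2 = 5.956e+04 Pa.
ΔP = 5.956e+04 Pa = 59.56 kPa.

ΔP ≈ 59.56 kPa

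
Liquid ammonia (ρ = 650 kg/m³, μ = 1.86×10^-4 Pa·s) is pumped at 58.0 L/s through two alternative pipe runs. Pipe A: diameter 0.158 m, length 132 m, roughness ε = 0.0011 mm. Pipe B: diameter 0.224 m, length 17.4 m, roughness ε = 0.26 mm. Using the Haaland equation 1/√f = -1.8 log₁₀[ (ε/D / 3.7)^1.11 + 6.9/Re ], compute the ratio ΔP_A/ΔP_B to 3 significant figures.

Pipe A: V = Q/A = 0.058/0.01961 = 2.958 m/s; Re = 1.633e+06; ε/D = 6.96e-06; Haaland → f = 0.01086; ΔP_A = f(L/D)(ρV²/2) = 2.58e+04 Pa.
Pipe B: V = Q/A = 0.058/0.03941 = 1.472 m/s; Re = 1.152e+06; ε/D = 0.00116; Haaland → f = 0.02062; ΔP_B = f(L/D)(ρV²/2) = 1127 Pa.
ΔP_A/ΔP_B = 2.58e+04/1127 = 22.9.

ΔP_A/ΔP_B ≈ 22.9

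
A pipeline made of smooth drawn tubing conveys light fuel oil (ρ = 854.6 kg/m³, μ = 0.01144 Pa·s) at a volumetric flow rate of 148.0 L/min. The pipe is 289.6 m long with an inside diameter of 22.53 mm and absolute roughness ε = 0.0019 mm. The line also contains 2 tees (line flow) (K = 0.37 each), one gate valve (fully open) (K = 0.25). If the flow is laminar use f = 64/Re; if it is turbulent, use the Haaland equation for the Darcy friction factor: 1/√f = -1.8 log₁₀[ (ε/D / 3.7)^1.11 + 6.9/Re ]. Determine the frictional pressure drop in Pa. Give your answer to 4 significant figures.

ΔP ≈ 6457000 Pa

Q = 148.0 L/min = 148.0/60000 = 0.002467 m³/s.
Cross-sectional area A = πD²/4 = π(0.02253)²/4 = 0.0003987 m²; mean velocity V = Q/A = 0.002467/0.0003987 = 6.187 m/s.
Reynolds number Re = ρVD/μ = 854.6 · 6.187 · 0.02253 / 0.0114 = 1.041e+04.
Re > 4000 → turbulent. Relative roughness ε/D = 1.9e-06/0.02253 = 8.43e-05. Haaland: 1/√f = -1.8 log₁₀[(8.43e-05/3.7)^1.11 + 6.9/1.041e+04] = -1.8 log₁₀[7.03e-06 + 0.000663] = 5.713, so f = 0.03063.
Total minor-loss coefficient ΣK = 2·0.37 + 1·0.25 = 0.99.
ΔP = [f·L/D + ΣK]·(ρV²/2) = [0.03063·289.6/0.02253 + 0.99]·(854.6·6.187²/2) = [393.8 + 0.99]·1.636e+04 = 6.457e+06 Pa.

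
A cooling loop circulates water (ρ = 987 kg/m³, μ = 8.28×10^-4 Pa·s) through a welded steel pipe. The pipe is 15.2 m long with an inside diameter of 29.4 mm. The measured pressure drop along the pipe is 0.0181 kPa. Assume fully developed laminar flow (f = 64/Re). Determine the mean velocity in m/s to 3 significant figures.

For laminar flow, f = 64/Re with Re = ρVD/μ, so Darcy-Weisbach reduces to ΔP = 32μLV/D². Solving for V: V = ΔP·D²/(32μL) = 18.1·(0.0294)²/(32·0.000828·15.2) = 0.03885 m/s.
Check: Re = ρVD/μ = 987·0.03885·0.0294/0.000828 = 1361 < 2300, so the laminar assumption holds.

V ≈ 0.0388 m/s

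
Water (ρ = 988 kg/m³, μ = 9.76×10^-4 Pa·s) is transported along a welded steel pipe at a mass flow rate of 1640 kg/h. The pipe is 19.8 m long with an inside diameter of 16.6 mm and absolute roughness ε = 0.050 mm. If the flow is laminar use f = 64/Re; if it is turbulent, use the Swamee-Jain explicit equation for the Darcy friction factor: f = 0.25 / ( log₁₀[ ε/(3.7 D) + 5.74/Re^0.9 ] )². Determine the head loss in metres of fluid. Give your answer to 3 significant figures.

ṁ = 1640 kg/h = 1640/3600 = 0.4556 kg/s.
A = πD²/4 = π(0.0166)²/4 = 0.0002164 m²; mean velocity V = ṁ/(ρA) = 0.4556/(988 · 0.0002164) = 2.13 m/s.
Reynolds number Re = ρVD/μ = 988 · 2.13 · 0.0166 / 0.000976 = 3.58e+04.
Re > 4000 → turbulent. Relative roughness ε/D = 5e-05/0.0166 = 0.00301. Swamee-Jain: f = 0.25/(log₁₀[0.00301/3.7 + 5.74/3.58e+04^0.9])² = 0.25/(log₁₀[0.000814 + 0.000458])² = 0.25/(-2.896)² = 0.02982.
Darcy-Weisbach: ΔP = f(L/D)(ρV²/2) = 0.02982·(19.8/0.0166)·(988·2.13²/2) = 0.02982·1193·2242 = 7.974e+04 Pa.
Head loss h_f = ΔP/(ρg) = 7.974e+04/(988·9.81) = 8.23 m.

h_f ≈ 8.23 m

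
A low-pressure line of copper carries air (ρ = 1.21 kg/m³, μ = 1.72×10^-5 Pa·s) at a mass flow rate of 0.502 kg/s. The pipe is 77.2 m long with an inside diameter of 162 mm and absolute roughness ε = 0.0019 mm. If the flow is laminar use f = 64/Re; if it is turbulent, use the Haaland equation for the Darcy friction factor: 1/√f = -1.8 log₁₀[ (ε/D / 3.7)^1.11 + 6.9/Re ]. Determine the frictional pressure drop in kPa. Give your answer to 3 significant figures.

ΔP ≈ 1.77 kPa

A = πD²/4 = π(0.162)²/4 = 0.02061 m²; mean velocity V = ṁ/(ρA) = 0.502/(1.21 · 0.02061) = 20.13 m/s.
Reynolds number Re = ρVD/μ = 1.21 · 20.13 · 0.162 / 1.72e-05 = 2.294e+05.
Re > 4000 → turbulent. Relative roughness ε/D = 1.9e-06/0.162 = 1.17e-05. Haaland: 1/√f = -1.8 log₁₀[(1.17e-05/3.7)^1.11 + 6.9/2.294e+05] = -1.8 log₁₀[7.87e-07 + 3.01e-05] = 8.119, so f = 0.01517.
Darcy-Weisbach: ΔP = f(L/D)(ρV²/2) = 0.01517·(77.2/0.162)·(1.21·20.13²/2) = 0.01517·476.5·245.1 = 1772 Pa.
ΔP = 1772 Pa = 1.77 kPa.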